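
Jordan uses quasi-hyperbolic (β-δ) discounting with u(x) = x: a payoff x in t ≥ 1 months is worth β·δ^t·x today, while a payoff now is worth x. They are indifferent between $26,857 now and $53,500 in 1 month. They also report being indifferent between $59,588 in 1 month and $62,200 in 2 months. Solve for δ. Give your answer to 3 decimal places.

The second indifference involves only future payoffs, so β cancels: β·δ^1·59588 = β·δ^2·62200, giving δ = 59588/62200 = 0.95801.

δ ≈ 0.958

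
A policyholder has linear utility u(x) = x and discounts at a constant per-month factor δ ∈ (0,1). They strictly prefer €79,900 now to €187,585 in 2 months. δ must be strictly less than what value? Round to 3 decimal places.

Comparing present values: 79900 > δ^2·187585.
Hence δ^2 < 79900/187585 = 0.42594, and x ↦ x^(1/2) is increasing on (0,∞).
δ < 0.42594^(1/2) = 0.653.

δ < 0.653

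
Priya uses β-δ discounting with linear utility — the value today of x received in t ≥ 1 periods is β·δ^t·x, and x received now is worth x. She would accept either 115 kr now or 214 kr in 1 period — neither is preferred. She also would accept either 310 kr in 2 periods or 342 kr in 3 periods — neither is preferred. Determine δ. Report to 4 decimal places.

δ ≈ 0.9064

The second indifference involves only future payoffs, so β cancels: β·δ^2·310 = β·δ^3·342, giving δ = 310/342 = 0.90643.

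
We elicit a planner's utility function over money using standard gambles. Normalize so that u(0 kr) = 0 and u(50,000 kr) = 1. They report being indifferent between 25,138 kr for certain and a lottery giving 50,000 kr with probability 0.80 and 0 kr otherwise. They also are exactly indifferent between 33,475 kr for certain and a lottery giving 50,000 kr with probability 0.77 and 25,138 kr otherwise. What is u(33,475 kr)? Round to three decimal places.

The first gamble pins u(25,138 kr): it must equal 0.80·1 + 0.20·0 = 0.80.
Chaining: u(33,475 kr) = 0.77·1.00 + 0.23·0.80 = 0.9540.

0.954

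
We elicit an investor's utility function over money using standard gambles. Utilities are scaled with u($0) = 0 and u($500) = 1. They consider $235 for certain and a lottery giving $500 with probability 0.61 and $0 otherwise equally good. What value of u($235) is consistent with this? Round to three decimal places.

The indifference gives u($235) = 0.61·u($500) + 0.39·u($0) = 0.61·1 + 0.39·0 = 0.61.

0.610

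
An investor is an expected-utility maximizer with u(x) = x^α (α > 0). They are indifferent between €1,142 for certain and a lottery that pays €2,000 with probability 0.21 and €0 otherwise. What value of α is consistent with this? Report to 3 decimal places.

α ≈ 2.785

Since u(0) = 0, the lottery's EU is 0.21·2000^α.
Setting u(1142) equal to that: 1142^α = 0.21·2000^α ⇒ (1142/2000)^α = 0.21.
Taking logs: α·ln(1142/2000) = ln(0.21), so α = -1.560648 / -0.560366 ≈ 2.785.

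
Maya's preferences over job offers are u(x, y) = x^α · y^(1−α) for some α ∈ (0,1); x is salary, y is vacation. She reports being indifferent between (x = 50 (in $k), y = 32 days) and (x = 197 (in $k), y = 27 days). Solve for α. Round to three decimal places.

Indifference: 50^α · 32^(1−α) = 197^α · 27^(1−α).
Taking logs: α·ln 50 + (1−α)·ln 32 = α·ln 197 + (1−α)·ln 27, i.e. α·-1.371181 = (1−α)·-0.169899.
Thus α·(-1.541080) = -0.169899, so α = -0.169899/-1.541080 ≈ 0.110.

α ≈ 0.110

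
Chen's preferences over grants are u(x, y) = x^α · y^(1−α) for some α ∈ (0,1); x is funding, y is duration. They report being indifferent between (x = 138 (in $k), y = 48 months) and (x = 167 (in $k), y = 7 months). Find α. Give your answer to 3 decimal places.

The Cobb–Douglas utilities coincide, so 138^α·48^(1−α) = 167^α·7^(1−α).
(138/167)^α = (7/48)^(1−α); take logs: α·ln(138/167) = (1−α)·ln(7/48), i.e. α·-0.190740 = (1−α)·-1.925291.
Thus α·(-2.116031) = -1.925291, so α = -1.925291/-2.116031 ≈ 0.910.

α ≈ 0.910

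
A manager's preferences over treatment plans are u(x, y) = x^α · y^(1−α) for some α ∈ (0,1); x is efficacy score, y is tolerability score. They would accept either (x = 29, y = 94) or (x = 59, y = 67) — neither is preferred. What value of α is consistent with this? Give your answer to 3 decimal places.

Indifference: 29^α · 94^(1−α) = 59^α · 67^(1−α).
Rearrange to (29/59)^α = (67/94)^(1−α) and take logs: α·-0.710242 = (1−α)·-0.338602.
Thus α·(-1.048844) = -0.338602, so α = -0.338602/-1.048844 ≈ 0.323.

α ≈ 0.323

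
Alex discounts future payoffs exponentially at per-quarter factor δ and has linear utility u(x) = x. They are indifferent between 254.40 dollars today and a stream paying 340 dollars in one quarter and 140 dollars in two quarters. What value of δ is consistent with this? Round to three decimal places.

δ ≈ 0.600

Present value of the stream is 340·δ + 140·δ². Indifference gives 340δ + 140δ² = 254.40.
So 140δ² + 340δ − 254.40 = 0.
The positive root is δ = [−340 + √(340² + 4·140·254.40)] / (2·140) = (−340 + 508.000)/280 ≈ 0.600.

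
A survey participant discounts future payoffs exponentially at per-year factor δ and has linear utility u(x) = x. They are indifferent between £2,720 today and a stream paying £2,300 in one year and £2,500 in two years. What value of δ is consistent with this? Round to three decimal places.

The stream is worth 2300δ + 2500δ² today, so 2300δ + 2500δ² = 2720.
So 2500δ² + 2300δ − 2720 = 0.
The positive root is δ = [−2300 + √(2300² + 4·2500·2720)] / (2·2500) = (−2300 + 5700.000)/5000 ≈ 0.680.

δ ≈ 0.680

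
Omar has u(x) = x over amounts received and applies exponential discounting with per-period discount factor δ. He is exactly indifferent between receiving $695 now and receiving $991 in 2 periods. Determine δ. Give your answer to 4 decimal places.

δ ≈ 0.8374

Indifference means u(695) = δ^2 · u(991), so δ^2 = u(695)/u(991).
With u(x) = x: δ^2 = 695/991 = 0.70131.
Hence δ = (0.70131)^(1/2) = 0.837444.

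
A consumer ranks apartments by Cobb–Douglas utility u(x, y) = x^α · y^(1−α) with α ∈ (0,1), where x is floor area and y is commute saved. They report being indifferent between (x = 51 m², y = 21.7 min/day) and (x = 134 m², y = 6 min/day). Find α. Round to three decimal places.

α ≈ 0.571

Set the two utilities equal: 51^α·21.7^(1−α) = 134^α·6^(1−α).
Rearrange to (51/134)^α = (6/21.7)^(1−α) and take logs: α·-0.966014 = (1−α)·-1.285553.
With A = -0.966014 and B = -1.285553: α·A = (1−α)·B, so α = B/(A+B) = -1.285553/-2.251567 ≈ 0.571.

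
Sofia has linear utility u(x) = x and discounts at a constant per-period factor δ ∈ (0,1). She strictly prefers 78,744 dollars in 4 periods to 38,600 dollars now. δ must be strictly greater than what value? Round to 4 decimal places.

δ > 0.8367

Comparing present values: 38600 < δ^4·78744.
Hence δ^4 > 38600/78744 = 0.49020, and x ↦ x^(1/4) is increasing on (0,∞).
δ > 0.49020^(1/4) = 0.8367.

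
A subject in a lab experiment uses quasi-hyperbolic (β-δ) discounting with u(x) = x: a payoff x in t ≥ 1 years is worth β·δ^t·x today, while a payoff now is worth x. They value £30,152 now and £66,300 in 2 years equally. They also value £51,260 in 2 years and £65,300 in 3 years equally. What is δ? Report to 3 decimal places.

δ ≈ 0.785

From the later pair, β·δ^2·51260 = β·δ^3·65300; dividing through, δ = 51260/65300 = 0.78499.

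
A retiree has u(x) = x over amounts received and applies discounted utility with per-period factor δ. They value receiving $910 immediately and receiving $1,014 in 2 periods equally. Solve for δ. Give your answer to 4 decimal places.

δ ≈ 0.9473

The payoff in 2 periods is discounted by δ^2, so u(910) = δ^2·u(1014) and δ^2 = u(910)/u(1014).
With u(x) = x: δ^2 = 910/1014 = 0.89744.
Hence δ = (0.89744)^(1/2) = 0.947331.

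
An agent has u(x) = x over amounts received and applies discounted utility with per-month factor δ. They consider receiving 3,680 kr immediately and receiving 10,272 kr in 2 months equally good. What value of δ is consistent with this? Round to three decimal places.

δ ≈ 0.599

Equating discounted utilities: u(3680) = δ^2·u(10272) ⇒ δ^2 = u(3680)/u(10272).
With u(x) = x: δ^2 = 3680/10272 = 0.35826.
Hence δ = (0.35826)^(1/2) = 0.59854.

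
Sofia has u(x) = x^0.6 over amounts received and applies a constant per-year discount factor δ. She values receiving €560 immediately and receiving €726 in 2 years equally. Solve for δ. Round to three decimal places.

δ ≈ 0.925

Indifference means u(560) = δ^2 · u(726), so δ^2 = u(560)/u(726).
With u(x) = x^0.6: δ^2 = 560^0.6/726^0.6 = (560/726)^0.6 = 0.85576.
Hence δ = (0.85576)^(1/2) = 0.92507.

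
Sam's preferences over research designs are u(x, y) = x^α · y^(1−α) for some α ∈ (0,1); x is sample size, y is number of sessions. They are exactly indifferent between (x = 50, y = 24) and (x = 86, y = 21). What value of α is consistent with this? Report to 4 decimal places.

The Cobb–Douglas utilities coincide, so 50^α·24^(1−α) = 86^α·21^(1−α).
Rearrange to (50/86)^α = (21/24)^(1−α) and take logs: α·-0.5423243 = (1−α)·-0.1335314.
With A = -0.5423243 and B = -0.1335314: α·A = (1−α)·B, so α = B/(A+B) = -0.1335314/-0.6758557 ≈ 0.1976.

α ≈ 0.1976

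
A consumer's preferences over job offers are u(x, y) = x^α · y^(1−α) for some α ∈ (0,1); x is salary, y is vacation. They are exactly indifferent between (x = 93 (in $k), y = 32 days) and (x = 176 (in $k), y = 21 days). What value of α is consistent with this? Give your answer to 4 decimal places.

α ≈ 0.3977

Indifference: 93^α · 32^(1−α) = 176^α · 21^(1−α).
Taking logs: α·ln 93 + (1−α)·ln 32 = α·ln 176 + (1−α)·ln 21, i.e. α·-0.6378845 = (1−α)·-0.4212135.
With A = -0.6378845 and B = -0.4212135: α·A = (1−α)·B, so α = B/(A+B) = -0.4212135/-1.0590980 ≈ 0.3977.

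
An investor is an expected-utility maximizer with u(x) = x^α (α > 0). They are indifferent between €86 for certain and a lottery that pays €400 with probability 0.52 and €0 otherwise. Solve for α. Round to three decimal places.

α ≈ 0.425

Since u(0) = 0, the lottery's EU is 0.52·400^α.
Equating: 86^α = 0.52·400^α, i.e. 0.2150^α = 0.52.
Taking logs: α·ln(86/400) = ln(0.52), so α = -0.653926 / -1.537117 ≈ 0.425.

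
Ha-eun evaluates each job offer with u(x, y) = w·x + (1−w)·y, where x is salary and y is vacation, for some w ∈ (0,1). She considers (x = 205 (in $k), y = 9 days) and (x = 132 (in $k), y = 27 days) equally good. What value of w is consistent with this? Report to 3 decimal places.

Indifference: w·205 + (1−w)·9 = w·132 + (1−w)·27.
Collecting terms: w·73 = (1−w)·18.
Hence w = 18/(73+18) = 18/91 = 0.198.

w = 0.198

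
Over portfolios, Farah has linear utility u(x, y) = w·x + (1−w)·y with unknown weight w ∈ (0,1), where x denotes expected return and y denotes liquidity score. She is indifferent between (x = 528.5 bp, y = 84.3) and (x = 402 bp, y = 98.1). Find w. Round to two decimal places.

w = 0.10

Equating utilities: w·528.5 + (1−w)·84.3 = w·402 + (1−w)·98.1.
Collecting terms: w·126.5 = (1−w)·13.8.
So w/(1−w) = 13.8/126.5 = 0.1091, giving w = 13.8/(126.5+13.8) = 0.10.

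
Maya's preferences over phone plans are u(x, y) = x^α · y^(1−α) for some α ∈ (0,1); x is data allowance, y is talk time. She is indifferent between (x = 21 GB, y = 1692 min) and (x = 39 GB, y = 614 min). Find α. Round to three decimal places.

α ≈ 0.621

Indifference: 21^α · 1692^(1−α) = 39^α · 614^(1−α).
Rearrange to (21/39)^α = (614/1692)^(1−α) and take logs: α·-0.619039 = (1−α)·-1.013672.
With A = -0.619039 and B = -1.013672: α·A = (1−α)·B, so α = B/(A+B) = -1.013672/-1.632711 ≈ 0.621.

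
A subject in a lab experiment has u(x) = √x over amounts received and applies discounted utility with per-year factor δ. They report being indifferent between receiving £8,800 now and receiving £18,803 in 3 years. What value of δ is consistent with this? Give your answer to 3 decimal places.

Equating discounted utilities: u(8800) = δ^3·u(18803) ⇒ δ^3 = u(8800)/u(18803).
Since u(x) = √x, δ^3 = √(8800/18803) = 0.68411.
Taking the cube root: δ = 0.68411^(1/3) ≈ 0.881.

δ ≈ 0.881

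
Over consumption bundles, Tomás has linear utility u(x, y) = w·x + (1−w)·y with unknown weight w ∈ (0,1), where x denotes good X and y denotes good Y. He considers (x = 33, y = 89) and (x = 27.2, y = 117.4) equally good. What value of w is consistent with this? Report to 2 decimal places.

w = 0.83

u(33,89) = u(27.2,117.4) means w·33 + (1−w)·89 = w·27.2 + (1−w)·117.4.
Collecting terms: w·5.8 = (1−w)·28.4.
The marginal rate of substitution is 28.4/5.8, so w = 28.4/(5.8+28.4) = 0.83.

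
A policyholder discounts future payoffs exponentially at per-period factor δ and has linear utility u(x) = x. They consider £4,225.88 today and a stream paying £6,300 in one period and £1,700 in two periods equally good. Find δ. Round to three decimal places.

δ ≈ 0.580

Equating present values: 4225.88 = 6300δ + 1700δ².
Rearranged: 1700δ² + 6300δ − 4225.88 = 0.
The positive root is δ = [−6300 + √(6300² + 4·1700·4225.88)] / (2·1700) = (−6300 + 8272.000)/3400 ≈ 0.580.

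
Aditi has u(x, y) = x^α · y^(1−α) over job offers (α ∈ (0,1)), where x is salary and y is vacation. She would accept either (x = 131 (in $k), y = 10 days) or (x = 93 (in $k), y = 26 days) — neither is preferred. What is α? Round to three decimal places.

α ≈ 0.736

Indifference: 131^α · 10^(1−α) = 93^α · 26^(1−α).
Taking logs: α·ln 131 + (1−α)·ln 10 = α·ln 93 + (1−α)·ln 26, i.e. α·0.342598 = (1−α)·0.955511.
With A = 0.342598 and B = 0.955511: α·A = (1−α)·B, so α = B/(A+B) = 0.955511/1.298109 ≈ 0.736.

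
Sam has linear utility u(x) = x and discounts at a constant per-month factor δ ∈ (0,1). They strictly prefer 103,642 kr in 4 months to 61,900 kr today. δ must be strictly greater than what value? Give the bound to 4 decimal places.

δ > 0.8791

The preference means 61900 < δ^4·103642.
Dividing by 103642: δ^4 > 0.59725. Both sides are positive, so the 4th root keeps the direction.
δ > (61900/103642)^(1/4) ≈ 0.8791.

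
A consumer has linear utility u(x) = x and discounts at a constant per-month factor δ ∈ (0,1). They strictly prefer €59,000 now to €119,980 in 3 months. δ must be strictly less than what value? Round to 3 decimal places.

The preference means 59000 > δ^3·119980.
So δ^3 < 59000/119980 = 0.49175; taking the cube root of both positive sides preserves the inequality.
δ < (59000/119980)^(1/3) ≈ 0.789.

δ < 0.789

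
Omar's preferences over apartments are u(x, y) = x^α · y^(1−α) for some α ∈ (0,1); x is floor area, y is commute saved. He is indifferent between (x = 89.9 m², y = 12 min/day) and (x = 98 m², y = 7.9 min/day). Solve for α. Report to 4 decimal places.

α ≈ 0.8289

Set the two utilities equal: 89.9^α·12^(1−α) = 98^α·7.9^(1−α).
Rearrange to (89.9/98)^α = (7.9/12)^(1−α) and take logs: α·-0.0862695 = (1−α)·-0.4180439.
Thus α·(-0.5043134) = -0.4180439, so α = -0.4180439/-0.5043134 ≈ 0.8289.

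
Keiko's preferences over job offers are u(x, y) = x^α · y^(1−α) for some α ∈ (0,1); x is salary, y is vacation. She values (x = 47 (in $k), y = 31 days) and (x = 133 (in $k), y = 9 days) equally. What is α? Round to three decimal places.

α ≈ 0.543

Indifference: 47^α · 31^(1−α) = 133^α · 9^(1−α).
Rearrange to (47/133)^α = (9/31)^(1−α) and take logs: α·-1.040202 = (1−α)·-1.236763.
So α/(1−α) = (-1.236763)/(-1.040202) = 1.188964, and α = 1.188964/2.188964 ≈ 0.543.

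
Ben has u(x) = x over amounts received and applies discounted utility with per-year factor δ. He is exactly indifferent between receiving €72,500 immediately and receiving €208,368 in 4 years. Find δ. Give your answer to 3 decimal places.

δ ≈ 0.768

Equating discounted utilities: u(72500) = δ^4·u(208368) ⇒ δ^4 = u(72500)/u(208368).
With u(x) = x: δ^4 = 72500/208368 = 0.34794.
Hence δ = (0.34794)^(1/4) = 0.76803.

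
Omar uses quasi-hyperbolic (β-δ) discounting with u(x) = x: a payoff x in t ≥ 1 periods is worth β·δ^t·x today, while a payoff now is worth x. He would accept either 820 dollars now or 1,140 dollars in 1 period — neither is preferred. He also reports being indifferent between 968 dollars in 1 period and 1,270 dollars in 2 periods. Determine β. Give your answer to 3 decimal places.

β ≈ 0.944

From the later pair, β·δ^1·968 = β·δ^2·1270; dividing through, δ = 968/1270 = 0.76220.
The first indifference: 820 = β·δ·1140, so β = 820/(δ·1140) = 820/(0.76220·1140) ≈ 0.944.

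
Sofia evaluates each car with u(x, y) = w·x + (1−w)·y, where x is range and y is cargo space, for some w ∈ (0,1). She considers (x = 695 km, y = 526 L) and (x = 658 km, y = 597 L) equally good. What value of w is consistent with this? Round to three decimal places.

u(695,526) = u(658,597) means w·695 + (1−w)·526 = w·658 + (1−w)·597.
Rearranging, 37·w − 71·(1−w) = 0.
The marginal rate of substitution is 71/37, so w = 71/(37+71) = 0.657.

w = 0.657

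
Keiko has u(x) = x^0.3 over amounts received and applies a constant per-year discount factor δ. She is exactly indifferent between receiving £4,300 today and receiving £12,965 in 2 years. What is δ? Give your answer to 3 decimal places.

δ ≈ 0.847

The payoff in 2 years is discounted by δ^2, so u(4300) = δ^2·u(12965) and δ^2 = u(4300)/u(12965).
With u(x) = x^0.3: δ^2 = 4300^0.3/12965^0.3 = (4300/12965)^0.3 = 0.71814.
So δ = 0.71814^(1/2) ≈ 0.847.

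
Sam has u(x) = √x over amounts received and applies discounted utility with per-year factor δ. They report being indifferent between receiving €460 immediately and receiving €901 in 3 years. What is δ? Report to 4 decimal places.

δ ≈ 0.8940

Equating discounted utilities: u(460) = δ^3·u(901) ⇒ δ^3 = u(460)/u(901).
With u(x) = √x: δ^3 = √460/√901 = √(460/901) = 0.71452.
Hence δ = (0.71452)^(1/3) = 0.894003.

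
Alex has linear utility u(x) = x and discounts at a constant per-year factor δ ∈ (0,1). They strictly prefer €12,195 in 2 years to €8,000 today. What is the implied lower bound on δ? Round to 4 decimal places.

The preference means 8000 < δ^2·12195.
Dividing by 12195: δ^2 > 0.65601. Both sides are positive, so the square root keeps the direction.
δ > 0.65601^(1/2) = 0.8099.

δ > 0.8099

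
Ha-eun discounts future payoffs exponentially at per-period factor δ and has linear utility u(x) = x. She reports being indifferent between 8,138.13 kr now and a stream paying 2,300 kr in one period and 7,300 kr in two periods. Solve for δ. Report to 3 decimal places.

δ ≈ 0.910

The stream is worth 2300δ + 7300δ² today, so 2300δ + 7300δ² = 8138.13.
That is, 7300δ² + 2300δ − 8138.13 = 0, a quadratic in δ.
δ = (−2300 + √(2300² + 4·7300·8138.13)) / (2·7300) = (−2300 + √242923396.00) / 14600 ≈ 0.910.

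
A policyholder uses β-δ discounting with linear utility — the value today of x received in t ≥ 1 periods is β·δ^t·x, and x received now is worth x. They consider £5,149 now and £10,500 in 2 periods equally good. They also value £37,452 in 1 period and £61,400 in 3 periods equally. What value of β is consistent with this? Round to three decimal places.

The second indifference involves only future payoffs, so β cancels: β·δ^1·37452 = β·δ^3·61400, giving δ^2 = 37452/61400 = 0.60997, so δ = 0.78100.
Substituting δ into 5149 = β·δ^2·10500: β = 5149/(6404.658) ≈ 0.804.

β ≈ 0.804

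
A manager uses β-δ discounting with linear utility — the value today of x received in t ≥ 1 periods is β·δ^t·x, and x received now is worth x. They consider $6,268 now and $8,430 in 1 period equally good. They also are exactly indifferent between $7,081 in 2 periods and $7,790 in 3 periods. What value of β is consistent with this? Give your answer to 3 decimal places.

β ≈ 0.818

Both payoffs in the second observation are in the future, so β drops out: δ^2·7081 = δ^3·7790 ⇒ δ = 7081/7790 = 0.90899.
Now use the now-vs-future pair: 6268 = β·δ·8430 gives β = 6268/(0.90899·8430) ≈ 0.818.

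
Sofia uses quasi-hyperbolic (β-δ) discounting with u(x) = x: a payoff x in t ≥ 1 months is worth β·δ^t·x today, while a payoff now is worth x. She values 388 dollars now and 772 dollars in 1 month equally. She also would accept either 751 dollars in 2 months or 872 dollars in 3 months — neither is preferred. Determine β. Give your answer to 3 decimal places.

From the later pair, β·δ^2·751 = β·δ^3·872; dividing through, δ = 751/872 = 0.86124.
Now use the now-vs-future pair: 388 = β·δ·772 gives β = 388/(0.86124·772) ≈ 0.584.

β ≈ 0.584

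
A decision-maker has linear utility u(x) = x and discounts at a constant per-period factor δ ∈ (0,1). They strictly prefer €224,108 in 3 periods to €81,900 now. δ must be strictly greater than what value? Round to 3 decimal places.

δ > 0.715

Comparing present values: 81900 < δ^3·224108.
Hence δ^3 > 81900/224108 = 0.36545, and x ↦ x^(1/3) is increasing on (0,∞).
δ > (81900/224108)^(1/3) ≈ 0.715.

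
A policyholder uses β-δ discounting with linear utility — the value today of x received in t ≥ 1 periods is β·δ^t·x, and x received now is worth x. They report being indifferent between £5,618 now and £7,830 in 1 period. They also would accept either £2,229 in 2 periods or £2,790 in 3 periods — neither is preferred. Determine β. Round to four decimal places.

Both payoffs in the second observation are in the future, so β drops out: δ^2·2229 = δ^3·2790 ⇒ δ = 2229/2790 = 0.79892.
The first indifference: 5618 = β·δ·7830, so β = 5618/(δ·7830) = 5618/(0.79892·7830) ≈ 0.8981.

β ≈ 0.8981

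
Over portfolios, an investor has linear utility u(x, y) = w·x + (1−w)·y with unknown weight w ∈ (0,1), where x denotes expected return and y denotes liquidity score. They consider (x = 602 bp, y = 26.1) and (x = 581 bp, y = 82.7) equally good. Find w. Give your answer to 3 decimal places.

w = 0.729

u(602,26.1) = u(581,82.7) means w·602 + (1−w)·26.1 = w·581 + (1−w)·82.7.
Collecting terms: w·21 = (1−w)·56.6.
So w/(1−w) = 56.6/21 = 2.6952, giving w = 56.6/(21+56.6) = 0.729.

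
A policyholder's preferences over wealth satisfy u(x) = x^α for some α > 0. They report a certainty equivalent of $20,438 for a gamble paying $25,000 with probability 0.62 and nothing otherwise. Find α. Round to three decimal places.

α ≈ 2.373

The lottery's expected utility is 0.62·u(25000) + 0.38·u(0) = 0.62·25000^α (since u(0) = 0 for α > 0).
Equating: 20438^α = 0.62·25000^α, i.e. 0.8175^α = 0.62.
α = ln(0.62) / ln(20438/25000) = -0.478036/-0.201480 ≈ 2.373.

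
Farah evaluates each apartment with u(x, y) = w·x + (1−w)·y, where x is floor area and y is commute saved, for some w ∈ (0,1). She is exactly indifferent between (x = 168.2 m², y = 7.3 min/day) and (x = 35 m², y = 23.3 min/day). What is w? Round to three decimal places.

w = 0.107

Indifference: w·168.2 + (1−w)·7.3 = w·35 + (1−w)·23.3.
Rearranging, 133.2·w − 16·(1−w) = 0.
The marginal rate of substitution is 16/133.2, so w = 16/(133.2+16) = 0.107.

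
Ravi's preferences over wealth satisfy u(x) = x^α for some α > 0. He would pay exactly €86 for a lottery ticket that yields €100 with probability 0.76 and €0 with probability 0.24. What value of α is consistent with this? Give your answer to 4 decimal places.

The lottery's expected utility is 0.76·u(100) + 0.24·u(0) = 0.76·100^α (since u(0) = 0 for α > 0).
Setting u(86) equal to that: 86^α = 0.76·100^α ⇒ (86/100)^α = 0.76.
Taking logs: α·ln(86/100) = ln(0.76), so α = -0.2744368 / -0.1508229 ≈ 1.8196.

α ≈ 1.8196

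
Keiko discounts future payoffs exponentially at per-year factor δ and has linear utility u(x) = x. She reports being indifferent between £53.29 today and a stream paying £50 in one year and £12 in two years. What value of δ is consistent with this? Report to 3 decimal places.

Equating present values: 53.29 = 50δ + 12δ².
Rearranged: 12δ² + 50δ − 53.29 = 0.
By the quadratic formula (taking the positive root), δ = (−50 + √5057.92) / 24 ≈ 0.880.

δ ≈ 0.880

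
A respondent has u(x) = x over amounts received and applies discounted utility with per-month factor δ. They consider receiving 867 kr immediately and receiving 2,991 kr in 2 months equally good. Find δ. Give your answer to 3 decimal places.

δ ≈ 0.538

Indifference means u(867) = δ^2 · u(2991), so δ^2 = u(867)/u(2991).
With u(x) = x: δ^2 = 867/2991 = 0.28987.
Taking the square root: δ = 0.28987^(1/2) ≈ 0.538.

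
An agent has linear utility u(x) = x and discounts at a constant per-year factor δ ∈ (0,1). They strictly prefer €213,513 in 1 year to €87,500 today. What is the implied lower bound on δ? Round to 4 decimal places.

Under u(x) = x this choice says 87500 < δ·213513.
So δ > 87500/213513 = 0.40981.

δ > 0.4098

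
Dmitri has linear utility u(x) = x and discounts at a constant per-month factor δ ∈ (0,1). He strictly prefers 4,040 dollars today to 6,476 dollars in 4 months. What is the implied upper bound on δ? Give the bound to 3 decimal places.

The preference means 4040 > δ^4·6476.
So δ^4 < 4040/6476 = 0.62384; taking the 4th root of both positive sides preserves the inequality.
δ < (4040/6476)^(1/4) ≈ 0.889.

δ < 0.889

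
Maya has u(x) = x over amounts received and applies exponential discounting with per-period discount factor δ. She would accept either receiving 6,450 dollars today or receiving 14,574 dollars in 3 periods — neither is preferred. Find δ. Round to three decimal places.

δ ≈ 0.762

The payoff in 3 periods is discounted by δ^3, so u(6450) = δ^3·u(14574) and δ^3 = u(6450)/u(14574).
With u(x) = x: δ^3 = 6450/14574 = 0.44257.
Taking the cube root: δ = 0.44257^(1/3) ≈ 0.762.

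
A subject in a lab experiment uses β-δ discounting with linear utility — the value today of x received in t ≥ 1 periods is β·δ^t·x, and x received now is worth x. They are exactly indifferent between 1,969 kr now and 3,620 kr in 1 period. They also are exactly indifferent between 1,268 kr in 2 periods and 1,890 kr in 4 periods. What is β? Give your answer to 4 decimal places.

Both payoffs in the second observation are in the future, so β drops out: δ^2·1268 = δ^4·1890 ⇒ δ^2 = 1268/1890 = 0.67090, so δ = 0.81908.
Substituting δ into 1969 = β·δ·3620: β = 1969/(2965.086) ≈ 0.6641.

β ≈ 0.6641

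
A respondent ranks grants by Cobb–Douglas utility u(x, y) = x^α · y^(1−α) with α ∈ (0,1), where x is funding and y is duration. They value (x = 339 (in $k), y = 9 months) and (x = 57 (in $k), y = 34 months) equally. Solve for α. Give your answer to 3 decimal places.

Indifference: 339^α · 9^(1−α) = 57^α · 34^(1−α).
Taking logs: α·ln 339 + (1−α)·ln 9 = α·ln 57 + (1−α)·ln 34, i.e. α·1.782949 = (1−α)·1.329136.
With A = 1.782949 and B = 1.329136: α·A = (1−α)·B, so α = B/(A+B) = 1.329136/3.112085 ≈ 0.427.

α ≈ 0.427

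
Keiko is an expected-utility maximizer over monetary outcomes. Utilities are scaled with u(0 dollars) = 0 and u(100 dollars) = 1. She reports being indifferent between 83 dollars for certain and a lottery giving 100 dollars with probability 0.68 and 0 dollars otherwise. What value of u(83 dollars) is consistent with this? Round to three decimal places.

0.680

u(83 dollars) equals the lottery's expected utility: 0.68·1 + 0.32·0 = 0.68.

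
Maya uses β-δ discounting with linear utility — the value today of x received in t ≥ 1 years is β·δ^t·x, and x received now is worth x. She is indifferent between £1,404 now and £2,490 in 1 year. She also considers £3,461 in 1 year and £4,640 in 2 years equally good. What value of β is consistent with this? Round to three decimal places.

β ≈ 0.756

The second indifference involves only future payoffs, so β cancels: β·δ^1·3461 = β·δ^2·4640, giving δ = 3461/4640 = 0.74591.
Now use the now-vs-future pair: 1404 = β·δ·2490 gives β = 1404/(0.74591·2490) ≈ 0.756.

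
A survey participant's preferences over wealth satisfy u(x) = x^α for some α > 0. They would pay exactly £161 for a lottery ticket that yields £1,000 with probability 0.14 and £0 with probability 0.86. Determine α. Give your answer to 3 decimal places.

α ≈ 1.077

The lottery's expected utility is 0.14·u(1000) + 0.86·u(0) = 0.14·1000^α (since u(0) = 0 for α > 0).
Setting u(161) equal to that: 161^α = 0.14·1000^α ⇒ (161/1000)^α = 0.14.
Taking logs: α·ln(161/1000) = ln(0.14), so α = -1.966113 / -1.826351 ≈ 1.077.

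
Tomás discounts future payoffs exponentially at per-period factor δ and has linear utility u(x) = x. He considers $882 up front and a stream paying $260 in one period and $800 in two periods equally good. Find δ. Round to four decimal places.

δ ≈ 0.9000

Equating present values: 882 = 260δ + 800δ².
So 800δ² + 260δ − 882 = 0.
By the quadratic formula (taking the positive root), δ = (−260 + √2890000.00) / 1600 ≈ 0.9000.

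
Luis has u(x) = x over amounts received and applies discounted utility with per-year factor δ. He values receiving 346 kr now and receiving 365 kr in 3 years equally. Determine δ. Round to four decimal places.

Indifference means u(346) = δ^3 · u(365), so δ^3 = u(346)/u(365).
With u(x) = x: δ^3 = 346/365 = 0.94795.
Taking the cube root: δ = 0.94795^(1/3) ≈ 0.9823.

δ ≈ 0.9823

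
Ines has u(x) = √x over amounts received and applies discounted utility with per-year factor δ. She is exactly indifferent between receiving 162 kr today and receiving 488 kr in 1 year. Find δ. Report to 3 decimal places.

δ ≈ 0.576

Indifference means u(162) = δ · u(488), so δ = u(162)/u(488).
With u(x) = √x: δ = √162/√488 = √(162/488) = 0.57617.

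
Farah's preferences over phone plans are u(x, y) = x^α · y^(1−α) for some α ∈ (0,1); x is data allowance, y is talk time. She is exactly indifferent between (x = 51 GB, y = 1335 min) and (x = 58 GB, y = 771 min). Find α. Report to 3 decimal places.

α ≈ 0.810

Indifference: 51^α · 1335^(1−α) = 58^α · 771^(1−α).
(51/58)^α = (771/1335)^(1−α); take logs: α·ln(51/58) = (1−α)·ln(771/1335), i.e. α·-0.128617 = (1−α)·-0.548998.
So α/(1−α) = (-0.548998)/(-0.128617) = 4.268472, and α = 4.268472/5.268472 ≈ 0.810.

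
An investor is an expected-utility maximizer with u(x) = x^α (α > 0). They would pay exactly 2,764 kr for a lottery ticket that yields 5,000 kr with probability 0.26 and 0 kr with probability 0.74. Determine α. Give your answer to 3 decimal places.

Since u(0) = 0, the lottery's EU is 0.26·5000^α.
Indifference: 2764^α = 0.26·5000^α, so (2764/5000)^α = 0.26.
Take logs: α = ln 0.26 / ln(2764/5000) ≈ 2.27255.

α ≈ 2.273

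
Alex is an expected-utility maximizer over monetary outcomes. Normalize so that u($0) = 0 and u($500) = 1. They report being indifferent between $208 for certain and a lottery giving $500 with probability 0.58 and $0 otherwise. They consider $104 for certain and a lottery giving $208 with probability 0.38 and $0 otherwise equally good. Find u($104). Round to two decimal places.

0.22

From the first indifference, u($208) = 0.58·u($500) + 0.42·u($0) = 0.58·1 + 0.42·0 = 0.58.
Chaining: u($104) = 0.38·0.58 + 0.62·0.00 = 0.2204.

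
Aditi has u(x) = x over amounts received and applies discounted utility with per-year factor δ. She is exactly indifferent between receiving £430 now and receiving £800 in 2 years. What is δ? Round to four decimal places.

δ ≈ 0.7331

The payoff in 2 years is discounted by δ^2, so u(430) = δ^2·u(800) and δ^2 = u(430)/u(800).
With u(x) = x: δ^2 = 430/800 = 0.53750.
Taking the square root: δ = 0.53750^(1/2) ≈ 0.7331.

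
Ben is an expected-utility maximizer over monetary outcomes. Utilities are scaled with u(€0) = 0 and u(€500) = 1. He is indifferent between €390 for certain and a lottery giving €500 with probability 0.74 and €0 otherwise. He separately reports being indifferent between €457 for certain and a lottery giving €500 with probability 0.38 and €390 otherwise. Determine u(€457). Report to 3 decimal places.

0.839

The first gamble pins u(€390): it must equal 0.74·1 + 0.26·0 = 0.74.
Chaining: u(€457) = 0.38·1.00 + 0.62·0.74 = 0.8388.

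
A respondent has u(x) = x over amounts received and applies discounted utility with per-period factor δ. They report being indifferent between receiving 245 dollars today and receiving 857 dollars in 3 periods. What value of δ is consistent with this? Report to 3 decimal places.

δ ≈ 0.659

Equating discounted utilities: u(245) = δ^3·u(857) ⇒ δ^3 = u(245)/u(857).
With u(x) = x: δ^3 = 245/857 = 0.28588.
Hence δ = (0.28588)^(1/3) = 0.65876.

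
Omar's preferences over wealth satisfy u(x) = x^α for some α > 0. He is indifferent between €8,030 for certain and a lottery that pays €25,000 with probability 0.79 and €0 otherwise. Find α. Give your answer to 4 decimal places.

EU(lottery) = 0.79·25000^α + 0.21·0 = 0.79·25000^α.
Equating: 8030^α = 0.79·25000^α, i.e. 0.3212^α = 0.79.
Take logs: α = ln 0.79 / ln(8030/25000) ≈ 0.207558.

α ≈ 0.2076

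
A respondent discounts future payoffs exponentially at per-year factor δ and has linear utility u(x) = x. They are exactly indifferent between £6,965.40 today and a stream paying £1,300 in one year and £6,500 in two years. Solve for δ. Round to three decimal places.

Present value of the stream is 1300·δ + 6500·δ². Indifference gives 1300δ + 6500δ² = 6965.40.
So 6500δ² + 1300δ − 6965.40 = 0.
The positive root is δ = [−1300 + √(1300² + 4·6500·6965.40)] / (2·6500) = (−1300 + 13520.000)/13000 ≈ 0.940.

δ ≈ 0.940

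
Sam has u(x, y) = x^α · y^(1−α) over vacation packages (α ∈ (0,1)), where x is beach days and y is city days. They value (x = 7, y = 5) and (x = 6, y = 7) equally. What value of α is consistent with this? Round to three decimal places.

The Cobb–Douglas utilities coincide, so 7^α·5^(1−α) = 6^α·7^(1−α).
Rearrange to (7/6)^α = (7/5)^(1−α) and take logs: α·0.154151 = (1−α)·0.336472.
So α/(1−α) = (0.336472)/(0.154151) = 2.182743, and α = 2.182743/3.182743 ≈ 0.686.

α ≈ 0.686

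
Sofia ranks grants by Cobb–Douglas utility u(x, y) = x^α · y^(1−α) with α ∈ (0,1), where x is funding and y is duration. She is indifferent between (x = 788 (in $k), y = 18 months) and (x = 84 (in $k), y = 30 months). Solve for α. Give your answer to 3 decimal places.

α ≈ 0.186

The Cobb–Douglas utilities coincide, so 788^α·18^(1−α) = 84^α·30^(1−α).
Taking logs: α·ln 788 + (1−α)·ln 18 = α·ln 84 + (1−α)·ln 30, i.e. α·2.238681 = (1−α)·0.510826.
With A = 2.238681 and B = 0.510826: α·A = (1−α)·B, so α = B/(A+B) = 0.510826/2.749507 ≈ 0.186.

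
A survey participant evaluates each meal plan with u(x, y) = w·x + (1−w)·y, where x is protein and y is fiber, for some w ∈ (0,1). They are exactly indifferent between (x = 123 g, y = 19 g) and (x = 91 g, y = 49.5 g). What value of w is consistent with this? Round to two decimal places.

u(123,19) = u(91,49.5) means w·123 + (1−w)·19 = w·91 + (1−w)·49.5.
Collecting terms: w·32 = (1−w)·30.5.
So w/(1−w) = 30.5/32 = 0.9531, giving w = 30.5/(32+30.5) = 0.49.

w = 0.49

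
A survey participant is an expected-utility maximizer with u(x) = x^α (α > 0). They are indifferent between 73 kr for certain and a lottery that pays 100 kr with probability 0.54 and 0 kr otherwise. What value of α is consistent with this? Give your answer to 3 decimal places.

α ≈ 1.958

Since u(0) = 0, the lottery's EU is 0.54·100^α.
Indifference: 73^α = 0.54·100^α, so (73/100)^α = 0.54.
α = ln(0.54) / ln(73/100) = -0.616186/-0.314711 ≈ 1.958.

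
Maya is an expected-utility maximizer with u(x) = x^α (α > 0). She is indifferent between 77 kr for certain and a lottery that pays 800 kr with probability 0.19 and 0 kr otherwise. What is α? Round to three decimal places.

The lottery's expected utility is 0.19·u(800) + 0.81·u(0) = 0.19·800^α (since u(0) = 0 for α > 0).
Setting u(77) equal to that: 77^α = 0.19·800^α ⇒ (77/800)^α = 0.19.
Take logs: α = ln 0.19 / ln(77/800) ≈ 0.70947.

α ≈ 0.709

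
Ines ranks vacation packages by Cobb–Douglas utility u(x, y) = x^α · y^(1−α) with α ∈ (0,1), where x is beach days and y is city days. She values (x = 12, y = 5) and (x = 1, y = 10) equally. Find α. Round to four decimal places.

Set the two utilities equal: 12^α·5^(1−α) = 1^α·10^(1−α).
Rearrange to (12/1)^α = (10/5)^(1−α) and take logs: α·2.4849066 = (1−α)·0.6931472.
So α/(1−α) = (0.6931472)/(2.4849066) = 0.2789430, and α = 0.2789430/1.2789430 ≈ 0.2181.

α ≈ 0.2181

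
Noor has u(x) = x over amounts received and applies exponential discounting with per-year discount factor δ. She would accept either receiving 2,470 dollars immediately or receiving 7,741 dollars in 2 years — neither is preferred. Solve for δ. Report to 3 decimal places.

δ ≈ 0.565

Indifference means u(2470) = δ^2 · u(7741), so δ^2 = u(2470)/u(7741).
With u(x) = x: δ^2 = 2470/7741 = 0.31908.
Hence δ = (0.31908)^(1/2) = 0.56487.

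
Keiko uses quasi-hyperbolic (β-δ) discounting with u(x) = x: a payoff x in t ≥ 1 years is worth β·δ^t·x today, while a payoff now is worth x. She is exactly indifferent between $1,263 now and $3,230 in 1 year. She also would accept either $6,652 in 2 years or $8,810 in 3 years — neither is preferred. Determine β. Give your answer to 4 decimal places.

β ≈ 0.5179

The second indifference involves only future payoffs, so β cancels: β·δ^2·6652 = β·δ^3·8810, giving δ = 6652/8810 = 0.75505.
Substituting δ into 1263 = β·δ·3230: β = 1263/(2438.815) ≈ 0.5179.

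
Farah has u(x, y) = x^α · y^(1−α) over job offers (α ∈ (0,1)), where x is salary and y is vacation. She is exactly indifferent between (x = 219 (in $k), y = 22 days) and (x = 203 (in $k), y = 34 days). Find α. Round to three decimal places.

Indifference: 219^α · 22^(1−α) = 203^α · 34^(1−α).
Rearrange to (219/203)^α = (34/22)^(1−α) and take logs: α·0.075866 = (1−α)·0.435318.
With A = 0.075866 and B = 0.435318: α·A = (1−α)·B, so α = B/(A+B) = 0.435318/0.511184 ≈ 0.852.

α ≈ 0.852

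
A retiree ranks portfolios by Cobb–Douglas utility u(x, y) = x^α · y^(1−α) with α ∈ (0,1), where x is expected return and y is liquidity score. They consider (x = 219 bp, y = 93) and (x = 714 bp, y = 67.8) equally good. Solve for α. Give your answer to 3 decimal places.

Set the two utilities equal: 219^α·93^(1−α) = 714^α·67.8^(1−α).
Taking logs: α·ln 219 + (1−α)·ln 93 = α·ln 714 + (1−α)·ln 67.8, i.e. α·-1.181811 = (1−α)·-0.316037.
So α/(1−α) = (-0.316037)/(-1.181811) = 0.267418, and α = 0.267418/1.267418 ≈ 0.211.

α ≈ 0.211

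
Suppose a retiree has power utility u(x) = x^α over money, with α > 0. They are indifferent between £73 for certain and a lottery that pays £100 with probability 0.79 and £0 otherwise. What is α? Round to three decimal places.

The lottery's expected utility is 0.79·u(100) + 0.21·u(0) = 0.79·100^α (since u(0) = 0 for α > 0).
Setting u(73) equal to that: 73^α = 0.79·100^α ⇒ (73/100)^α = 0.79.
Taking logs: α·ln(73/100) = ln(0.79), so α = -0.235722 / -0.314711 ≈ 0.749.

α ≈ 0.749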